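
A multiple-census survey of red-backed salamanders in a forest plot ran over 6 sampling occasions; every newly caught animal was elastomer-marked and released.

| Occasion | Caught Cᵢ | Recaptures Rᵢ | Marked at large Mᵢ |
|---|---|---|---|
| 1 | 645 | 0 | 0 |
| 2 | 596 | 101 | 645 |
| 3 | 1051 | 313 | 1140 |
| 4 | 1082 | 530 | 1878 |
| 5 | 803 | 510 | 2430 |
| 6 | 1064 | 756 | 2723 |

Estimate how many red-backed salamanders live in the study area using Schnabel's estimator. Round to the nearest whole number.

Σ MᵢCᵢ = 0·645 + 645·596 + 1140·1051 + 1878·1082 + 2430·803 + 2723·1064 = 0 + 384420 + 1198140 + 2031996 + 1951290 + 2897272 = 8463118
Σ Rᵢ = 0 + 101 + 313 + 530 + 510 + 756 = 2210
N̂ = 8463118 / 2210 ≈ 3829.47 → 3829

N ≈ 3829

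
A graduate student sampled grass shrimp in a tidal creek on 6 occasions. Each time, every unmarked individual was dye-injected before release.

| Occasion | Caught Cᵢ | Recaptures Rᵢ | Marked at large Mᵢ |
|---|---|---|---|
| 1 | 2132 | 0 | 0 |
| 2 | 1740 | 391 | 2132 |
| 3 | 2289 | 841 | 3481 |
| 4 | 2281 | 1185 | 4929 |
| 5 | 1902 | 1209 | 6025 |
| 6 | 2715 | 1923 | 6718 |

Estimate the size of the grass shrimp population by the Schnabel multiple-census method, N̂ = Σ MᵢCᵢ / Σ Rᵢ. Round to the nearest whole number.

Σ MᵢCᵢ = 0·2132 + 2132·1740 + 3481·2289 + 4929·2281 + 6025·1902 + 6718·2715 = 0 + 3709680 + 7968009 + 11243049 + 11459550 + 18239370 = 52619658
Σ Rᵢ = 0 + 391 + 841 + 1185 + 1209 + 1923 = 5549
N̂ = 52619658 / 5549 ≈ 9482.7 → 9483

N ≈ 9483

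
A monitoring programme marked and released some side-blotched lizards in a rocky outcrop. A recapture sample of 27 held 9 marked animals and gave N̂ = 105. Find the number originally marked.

From N = M·C/R: M = N·R / C = 105·9 / 27 = 945 / 27 = 35.

M = 35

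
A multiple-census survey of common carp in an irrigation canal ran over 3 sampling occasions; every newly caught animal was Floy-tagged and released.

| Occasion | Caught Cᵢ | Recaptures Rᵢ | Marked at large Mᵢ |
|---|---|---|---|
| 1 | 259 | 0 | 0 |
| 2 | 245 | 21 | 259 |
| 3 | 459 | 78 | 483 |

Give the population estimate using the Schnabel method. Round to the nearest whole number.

Σ MᵢCᵢ = 0·259 + 259·245 + 483·459 = 0 + 63455 + 221697 = 285152
Σ Rᵢ = 0 + 21 + 78 = 99
N̂ = 285152 / 99 ≈ 2880.3 → 2880

N ≈ 2880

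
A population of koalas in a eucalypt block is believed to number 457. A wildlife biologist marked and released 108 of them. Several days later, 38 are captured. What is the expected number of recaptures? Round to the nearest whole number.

expected recaptures ≈ 9

The marked fraction of the population is 108/457, so in a sample of 38 expect C·(M/N) marked.
E[R] = 108 × 38 / 457 = 4104 / 457 ≈ 9.0 → 9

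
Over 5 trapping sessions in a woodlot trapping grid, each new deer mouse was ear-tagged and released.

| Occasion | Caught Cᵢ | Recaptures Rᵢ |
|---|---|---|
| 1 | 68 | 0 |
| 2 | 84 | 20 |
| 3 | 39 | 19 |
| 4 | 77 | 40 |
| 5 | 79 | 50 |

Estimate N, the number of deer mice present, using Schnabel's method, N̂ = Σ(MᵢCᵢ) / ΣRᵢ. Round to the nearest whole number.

N ≈ 291

Marked at large before each occasion: Mᵢ = Σⱼ<ᵢ (Cⱼ − Rⱼ) → M1=0, M2=68, M3=132, M4=152, M5=189
Σ MᵢCᵢ = 0·68 + 68·84 + 132·39 + 152·77 + 189·79 = 0 + 5712 + 5148 + 11704 + 14931 = 37495
Σ Rᵢ = 0 + 20 + 19 + 40 + 50 = 129
N̂ = 37495 / 129 ≈ 290.7 → 291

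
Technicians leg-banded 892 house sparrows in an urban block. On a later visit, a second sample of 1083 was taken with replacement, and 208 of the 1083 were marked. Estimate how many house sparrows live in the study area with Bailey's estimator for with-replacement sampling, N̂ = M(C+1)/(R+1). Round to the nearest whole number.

N̂ = 892·(1083+1)/(208+1) = 892·1084/209 = 966928/209 ≈ 4626.4 → 4626

N ≈ 4626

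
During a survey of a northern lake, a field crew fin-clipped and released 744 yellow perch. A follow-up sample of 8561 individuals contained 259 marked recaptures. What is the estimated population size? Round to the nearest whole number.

N ≈ 24,592

Lincoln-Petersen assumes M/N = R/C, so N = M·C / R.
N = (744 × 8561) / 259 = 6369384 / 259 ≈ 24592.2 → 24592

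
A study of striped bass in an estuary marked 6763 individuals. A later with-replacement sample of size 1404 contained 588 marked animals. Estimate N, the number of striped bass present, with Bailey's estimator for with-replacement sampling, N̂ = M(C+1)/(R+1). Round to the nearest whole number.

N ≈ 16,132

N̂ = 6763·(1404+1)/(588+1) = 6763·1405/589 = 9502015/589 ≈ 16132.45 → 16132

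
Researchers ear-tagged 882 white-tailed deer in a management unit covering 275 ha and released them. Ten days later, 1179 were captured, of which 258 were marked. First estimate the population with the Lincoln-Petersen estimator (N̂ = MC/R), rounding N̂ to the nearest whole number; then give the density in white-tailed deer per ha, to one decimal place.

density ≈ 14.7 white-tailed deer per ha

N̂ = 882·1179/258 = 1039878/258 ≈ 4030.5 → 4031
Density = N̂ / area = 4031 / 275 ≈ 14.66 → 14.7 per ha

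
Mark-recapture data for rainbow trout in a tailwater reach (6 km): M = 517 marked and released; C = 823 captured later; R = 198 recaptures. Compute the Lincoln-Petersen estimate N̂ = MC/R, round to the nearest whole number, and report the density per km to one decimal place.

density ≈ 358.2 rainbow trout per km

N̂ = 517·823/198 = 425491/198 ≈ 2148.9 → 2149
Density = N̂ / area = 2149 / 6 ≈ 358.17 → 358.2 per km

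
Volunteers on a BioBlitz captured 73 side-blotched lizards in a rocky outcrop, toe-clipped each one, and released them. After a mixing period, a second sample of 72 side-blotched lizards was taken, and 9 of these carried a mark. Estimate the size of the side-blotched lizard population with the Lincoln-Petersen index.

N = (73 × 72) / 9 = 5256 / 9 = 584

N = 584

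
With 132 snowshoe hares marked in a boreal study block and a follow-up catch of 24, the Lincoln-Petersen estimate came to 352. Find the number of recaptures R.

From N = M·C/R: R = M·C / N = 132·24 / 352 = 3168 / 352 = 9.

R = 9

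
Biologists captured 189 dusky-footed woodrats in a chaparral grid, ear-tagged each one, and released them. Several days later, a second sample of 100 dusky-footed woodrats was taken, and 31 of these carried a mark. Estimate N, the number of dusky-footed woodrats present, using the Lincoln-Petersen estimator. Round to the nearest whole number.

If marked individuals mix randomly, R/C ≈ M/N, giving N ≈ M·C/R.
N = (189 × 100) / 31 = 18900 / 31 ≈ 609.7 → 610

N ≈ 610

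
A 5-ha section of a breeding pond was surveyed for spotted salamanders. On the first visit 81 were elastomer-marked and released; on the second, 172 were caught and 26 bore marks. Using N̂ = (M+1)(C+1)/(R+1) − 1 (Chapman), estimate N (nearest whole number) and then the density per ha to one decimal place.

density ≈ 104.8 spotted salamanders per ha

N̂ = 82·173/27 − 1 = 14186/27 − 1 ≈ 524.4 → 524
Density = N̂ / area = 524 / 5 ≈ 104.80 → 104.8 per ha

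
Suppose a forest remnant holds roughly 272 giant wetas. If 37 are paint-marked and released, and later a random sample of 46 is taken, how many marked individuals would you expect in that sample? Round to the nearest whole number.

expected recaptures ≈ 6

The marked fraction of the population is 37/272, so in a sample of 46 expect C·(M/N) marked.
E[R] = 37 × 46 / 272 = 1702 / 272 ≈ 6.3 → 6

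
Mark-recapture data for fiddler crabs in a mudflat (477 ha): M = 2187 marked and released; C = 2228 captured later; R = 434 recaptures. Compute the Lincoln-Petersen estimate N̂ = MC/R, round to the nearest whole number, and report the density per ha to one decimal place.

density ≈ 23.5 fiddler crabs per ha

N̂ = 2187·2228/434 = 4872636/434 ≈ 11227.3 → 11227
Density = N̂ / area = 11227 / 477 ≈ 23.54 → 23.5 per ha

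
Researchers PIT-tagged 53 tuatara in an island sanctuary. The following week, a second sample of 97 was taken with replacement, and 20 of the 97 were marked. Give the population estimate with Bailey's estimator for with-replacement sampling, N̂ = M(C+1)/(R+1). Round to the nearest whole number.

N̂ = 53·(97+1)/(20+1) = 53·98/21 = 5194/21 ≈ 247.3 → 247

N ≈ 247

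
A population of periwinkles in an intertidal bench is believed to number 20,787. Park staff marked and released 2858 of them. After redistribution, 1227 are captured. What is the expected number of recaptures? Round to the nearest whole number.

expected recaptures ≈ 169

The marked fraction of the population is 2858/20787, so in a sample of 1227 expect C·(M/N) marked.
E[R] = 2858 × 1227 / 20787 = 3506766 / 20787 ≈ 168.7 → 169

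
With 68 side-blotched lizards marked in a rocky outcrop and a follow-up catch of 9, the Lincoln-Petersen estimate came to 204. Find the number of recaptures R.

From N = M·C/R: R = M·C / N = 68·9 / 204 = 612 / 204 = 3.

R = 3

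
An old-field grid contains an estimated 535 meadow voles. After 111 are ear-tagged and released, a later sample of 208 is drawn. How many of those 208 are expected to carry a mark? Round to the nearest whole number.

Expected recaptures E[R] = M·C / N.
E[R] = 111 × 208 / 535 = 23088 / 535 ≈ 43.2 → 43

expected recaptures ≈ 43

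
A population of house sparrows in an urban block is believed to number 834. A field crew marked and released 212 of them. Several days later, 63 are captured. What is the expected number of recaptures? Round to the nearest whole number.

The marked fraction of the population is 212/834, so in a sample of 63 expect C·(M/N) marked.
E[R] = 212 × 63 / 834 = 13356 / 834 ≈ 16.0 → 16

expected recaptures ≈ 16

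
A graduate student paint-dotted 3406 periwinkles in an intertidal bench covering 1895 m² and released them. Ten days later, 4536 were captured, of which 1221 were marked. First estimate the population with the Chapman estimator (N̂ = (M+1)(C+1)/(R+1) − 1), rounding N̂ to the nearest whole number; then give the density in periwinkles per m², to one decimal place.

N̂ = 3407·4537/1222 − 1 = 15457559/1222 − 1 ≈ 12648.4 → 12648
Density = N̂ / area = 12648 / 1895 ≈ 6.67 → 6.7 per m²

density ≈ 6.7 periwinkles per m²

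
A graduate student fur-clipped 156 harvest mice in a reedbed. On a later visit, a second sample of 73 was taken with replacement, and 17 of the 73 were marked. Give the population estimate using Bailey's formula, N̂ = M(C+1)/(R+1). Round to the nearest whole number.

N ≈ 641

N̂ = 156·(73+1)/(17+1) = 156·74/18 = 11544/18 ≈ 641.3 → 641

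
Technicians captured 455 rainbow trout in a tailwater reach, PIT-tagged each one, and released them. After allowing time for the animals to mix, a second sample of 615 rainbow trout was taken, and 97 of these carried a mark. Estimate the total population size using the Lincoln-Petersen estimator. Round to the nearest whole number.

If marked individuals mix randomly, R/C ≈ M/N, giving N ≈ M·C/R.
N = (455 × 615) / 97 = 279825 / 97 ≈ 2884.8 → 2885

N ≈ 2885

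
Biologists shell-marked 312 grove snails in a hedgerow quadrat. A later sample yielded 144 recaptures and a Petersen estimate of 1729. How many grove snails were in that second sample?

From N = M·C/R: C = N·R / M = 1729·144 / 312 = 248976 / 312 = 798.

C = 798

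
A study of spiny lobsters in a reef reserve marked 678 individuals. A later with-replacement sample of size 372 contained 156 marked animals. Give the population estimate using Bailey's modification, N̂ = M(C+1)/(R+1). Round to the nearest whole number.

N̂ = 678·(372+1)/(156+1) = 678·373/157 = 252894/157 ≈ 1610.8 → 1611

N ≈ 1611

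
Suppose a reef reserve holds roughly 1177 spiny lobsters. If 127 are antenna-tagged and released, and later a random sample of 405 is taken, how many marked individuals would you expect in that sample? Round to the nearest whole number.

expected recaptures ≈ 44

The marked fraction of the population is 127/1177, so in a sample of 405 expect C·(M/N) marked.
E[R] = 127 × 405 / 1177 = 51435 / 1177 ≈ 43.7 → 44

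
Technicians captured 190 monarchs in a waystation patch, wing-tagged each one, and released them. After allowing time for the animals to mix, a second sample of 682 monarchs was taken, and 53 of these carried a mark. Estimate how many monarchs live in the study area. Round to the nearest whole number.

N = (190 × 682) / 53 = 129580 / 53 ≈ 2444.9 → 2445

N ≈ 2445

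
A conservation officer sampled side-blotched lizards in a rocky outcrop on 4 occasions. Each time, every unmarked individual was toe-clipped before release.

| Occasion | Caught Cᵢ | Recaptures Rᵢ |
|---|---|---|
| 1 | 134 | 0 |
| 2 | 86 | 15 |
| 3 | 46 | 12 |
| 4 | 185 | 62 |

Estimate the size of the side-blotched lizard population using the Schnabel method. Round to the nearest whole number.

N ≈ 732

Marked at large before each occasion: Mᵢ = Σⱼ<ᵢ (Cⱼ − Rⱼ) → M1=0, M2=134, M3=205, M4=239
Σ MᵢCᵢ = 0·134 + 134·86 + 205·46 + 239·185 = 0 + 11524 + 9430 + 44215 = 65169
Σ Rᵢ = 0 + 15 + 12 + 62 = 89
N̂ = 65169 / 89 ≈ 732.2 → 732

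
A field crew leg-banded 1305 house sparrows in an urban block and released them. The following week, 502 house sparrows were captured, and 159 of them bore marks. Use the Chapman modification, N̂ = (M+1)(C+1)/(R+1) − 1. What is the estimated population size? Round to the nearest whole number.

N ≈ 4105

N̂ = (1305+1)(502+1)/(159+1) − 1 = 1306·503/160 − 1
= 656918/160 − 1 ≈ 4105.7 − 1 ≈ 4104.7 → 4105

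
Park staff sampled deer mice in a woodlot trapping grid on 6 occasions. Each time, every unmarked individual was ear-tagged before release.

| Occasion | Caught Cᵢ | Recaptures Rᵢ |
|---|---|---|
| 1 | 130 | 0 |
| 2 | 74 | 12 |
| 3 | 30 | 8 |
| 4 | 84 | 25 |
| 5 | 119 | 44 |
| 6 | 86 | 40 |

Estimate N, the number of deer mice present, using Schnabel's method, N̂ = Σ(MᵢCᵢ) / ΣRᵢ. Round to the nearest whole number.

Marked at large before each occasion: Mᵢ = Σⱼ<ᵢ (Cⱼ − Rⱼ) → M1=0, M2=130, M3=192, M4=214, M5=273, M6=348
Σ MᵢCᵢ = 0·130 + 130·74 + 192·30 + 214·84 + 273·119 + 348·86 = 0 + 9620 + 5760 + 17976 + 32487 + 29928 = 95771
Σ Rᵢ = 0 + 12 + 8 + 25 + 44 + 40 = 129
N̂ = 95771 / 129 ≈ 742.4 → 742

N ≈ 742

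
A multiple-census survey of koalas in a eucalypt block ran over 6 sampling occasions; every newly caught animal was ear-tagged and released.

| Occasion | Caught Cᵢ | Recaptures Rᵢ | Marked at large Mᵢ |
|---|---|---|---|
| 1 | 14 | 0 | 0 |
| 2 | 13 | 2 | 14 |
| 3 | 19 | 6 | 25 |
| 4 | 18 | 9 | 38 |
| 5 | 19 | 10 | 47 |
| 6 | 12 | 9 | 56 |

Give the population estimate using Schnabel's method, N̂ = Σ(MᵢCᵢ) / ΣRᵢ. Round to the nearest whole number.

N ≈ 81

Σ MᵢCᵢ = 0·14 + 14·13 + 25·19 + 38·18 + 47·19 + 56·12 = 0 + 182 + 475 + 684 + 893 + 672 = 2906
Σ Rᵢ = 0 + 2 + 6 + 9 + 10 + 9 = 36
N̂ = 2906 / 36 ≈ 80.7 → 81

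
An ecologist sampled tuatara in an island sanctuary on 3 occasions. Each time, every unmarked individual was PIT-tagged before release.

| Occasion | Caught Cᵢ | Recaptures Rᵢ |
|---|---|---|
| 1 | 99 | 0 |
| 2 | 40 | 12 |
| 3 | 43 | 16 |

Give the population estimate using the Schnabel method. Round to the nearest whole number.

N ≈ 336

Marked at large before each occasion: Mᵢ = Σⱼ<ᵢ (Cⱼ − Rⱼ) → M1=0, M2=99, M3=127
Σ MᵢCᵢ = 0·99 + 99·40 + 127·43 = 0 + 3960 + 5461 = 9421
Σ Rᵢ = 0 + 12 + 16 = 28
N̂ = 9421 / 28 ≈ 336.46 → 336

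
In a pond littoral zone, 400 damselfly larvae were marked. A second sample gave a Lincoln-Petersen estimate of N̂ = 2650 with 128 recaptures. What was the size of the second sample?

From N = M·C/R: C = N·R / M = 2650·128 / 400 = 339200 / 400 = 848.

C = 848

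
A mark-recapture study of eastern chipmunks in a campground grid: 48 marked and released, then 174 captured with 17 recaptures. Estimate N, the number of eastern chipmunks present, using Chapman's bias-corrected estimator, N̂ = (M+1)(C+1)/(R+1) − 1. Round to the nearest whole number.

N̂ = (48+1)(174+1)/(17+1) − 1 = 49·175/18 − 1
= 8575/18 − 1 ≈ 476.4 − 1 ≈ 475.4 → 475

N ≈ 475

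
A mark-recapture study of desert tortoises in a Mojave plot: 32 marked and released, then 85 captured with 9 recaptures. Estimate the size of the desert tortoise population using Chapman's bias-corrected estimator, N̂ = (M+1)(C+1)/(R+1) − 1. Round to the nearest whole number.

N̂ = (32+1)(85+1)/(9+1) − 1 = 33·86/10 − 1
= 2838/10 − 1 ≈ 283.8 − 1 ≈ 282.8 → 283

N ≈ 283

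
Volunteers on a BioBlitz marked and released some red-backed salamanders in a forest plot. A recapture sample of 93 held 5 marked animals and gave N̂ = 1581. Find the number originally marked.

M = 85

From N = M·C/R: M = N·R / C = 1581·5 / 93 = 7905 / 93 = 85.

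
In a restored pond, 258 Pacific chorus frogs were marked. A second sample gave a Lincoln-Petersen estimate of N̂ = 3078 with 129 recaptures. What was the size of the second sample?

From N = M·C/R: C = N·R / M = 3078·129 / 258 = 397062 / 258 = 1539.

C = 1539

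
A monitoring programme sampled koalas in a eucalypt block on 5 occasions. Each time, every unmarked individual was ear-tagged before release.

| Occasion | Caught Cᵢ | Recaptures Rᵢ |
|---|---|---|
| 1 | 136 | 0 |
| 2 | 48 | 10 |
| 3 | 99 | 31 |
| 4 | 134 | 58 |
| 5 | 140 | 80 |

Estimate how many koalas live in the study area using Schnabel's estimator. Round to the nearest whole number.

Marked at large before each occasion: Mᵢ = Σⱼ<ᵢ (Cⱼ − Rⱼ) → M1=0, M2=136, M3=174, M4=242, M5=318
Σ MᵢCᵢ = 0·136 + 136·48 + 174·99 + 242·134 + 318·140 = 0 + 6528 + 17226 + 32428 + 44520 = 100702
Σ Rᵢ = 0 + 10 + 31 + 58 + 80 = 179
N̂ = 100702 / 179 ≈ 562.6 → 563

N ≈ 563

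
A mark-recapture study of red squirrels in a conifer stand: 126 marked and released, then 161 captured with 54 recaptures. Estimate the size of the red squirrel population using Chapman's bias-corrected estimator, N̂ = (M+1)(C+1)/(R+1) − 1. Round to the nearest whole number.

N ≈ 373

N̂ = (126+1)(161+1)/(54+1) − 1 = 127·162/55 − 1
= 20574/55 − 1 ≈ 374.1 − 1 ≈ 373.1 → 373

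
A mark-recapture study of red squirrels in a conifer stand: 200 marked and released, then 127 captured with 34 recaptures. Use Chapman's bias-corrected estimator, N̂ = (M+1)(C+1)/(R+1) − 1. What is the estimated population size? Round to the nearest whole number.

N ≈ 734

N̂ = (200+1)(127+1)/(34+1) − 1 = 201·128/35 − 1
= 25728/35 − 1 ≈ 735.1 − 1 ≈ 734.1 → 734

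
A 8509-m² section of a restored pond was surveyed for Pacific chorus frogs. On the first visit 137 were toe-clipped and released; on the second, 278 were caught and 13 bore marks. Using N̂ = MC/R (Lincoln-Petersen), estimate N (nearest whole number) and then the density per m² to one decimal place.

N̂ = 137·278/13 = 38086/13 ≈ 2929.7 → 2930
Density = N̂ / area = 2930 / 8509 ≈ 0.34 → 0.3 per m²

density ≈ 0.3 Pacific chorus frogs per m²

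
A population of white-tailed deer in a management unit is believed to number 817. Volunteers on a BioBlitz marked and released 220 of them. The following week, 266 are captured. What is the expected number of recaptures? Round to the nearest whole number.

expected recaptures ≈ 72

The marked fraction of the population is 220/817, so in a sample of 266 expect C·(M/N) marked.
E[R] = 220 × 266 / 817 = 58520 / 817 ≈ 71.6 → 72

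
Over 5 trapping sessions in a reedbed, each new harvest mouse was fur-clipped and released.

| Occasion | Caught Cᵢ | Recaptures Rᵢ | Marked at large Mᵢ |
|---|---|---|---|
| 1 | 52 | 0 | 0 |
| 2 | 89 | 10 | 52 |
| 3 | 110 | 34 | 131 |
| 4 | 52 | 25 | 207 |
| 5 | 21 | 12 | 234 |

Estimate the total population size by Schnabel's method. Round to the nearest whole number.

Σ MᵢCᵢ = 0·52 + 52·89 + 131·110 + 207·52 + 234·21 = 0 + 4628 + 14410 + 10764 + 4914 = 34716
Σ Rᵢ = 0 + 10 + 34 + 25 + 12 = 81
N̂ = 34716 / 81 ≈ 428.6 → 429

N ≈ 429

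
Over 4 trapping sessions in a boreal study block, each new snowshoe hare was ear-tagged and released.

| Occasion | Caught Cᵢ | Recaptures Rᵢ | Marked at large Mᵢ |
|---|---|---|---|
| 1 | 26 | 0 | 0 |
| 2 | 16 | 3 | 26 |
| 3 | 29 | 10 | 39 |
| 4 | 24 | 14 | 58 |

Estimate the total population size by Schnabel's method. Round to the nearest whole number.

N ≈ 109

Σ MᵢCᵢ = 0·26 + 26·16 + 39·29 + 58·24 = 0 + 416 + 1131 + 1392 = 2939
Σ Rᵢ = 0 + 3 + 10 + 14 = 27
N̂ = 2939 / 27 ≈ 108.9 → 109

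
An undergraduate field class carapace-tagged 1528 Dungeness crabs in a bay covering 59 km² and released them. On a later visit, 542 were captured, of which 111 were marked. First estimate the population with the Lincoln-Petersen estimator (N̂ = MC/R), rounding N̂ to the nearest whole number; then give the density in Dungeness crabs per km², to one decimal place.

N̂ = 1528·542/111 = 828176/111 ≈ 7461.0 → 7461
Density = N̂ / area = 7461 / 59 ≈ 126.46 → 126.5 per km²

density ≈ 126.5 Dungeness crabs per km²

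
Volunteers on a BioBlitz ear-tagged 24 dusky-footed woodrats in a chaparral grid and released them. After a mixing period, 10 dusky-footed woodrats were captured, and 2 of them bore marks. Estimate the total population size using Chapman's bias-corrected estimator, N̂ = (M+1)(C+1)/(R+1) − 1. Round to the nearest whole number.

N ≈ 91

N̂ = (24+1)(10+1)/(2+1) − 1 = 25·11/3 − 1
= 275/3 − 1 ≈ 91.7 − 1 ≈ 90.7 → 91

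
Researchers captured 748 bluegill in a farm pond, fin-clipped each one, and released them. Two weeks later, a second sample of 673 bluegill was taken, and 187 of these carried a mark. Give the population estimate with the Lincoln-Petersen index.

N = 2692

Lincoln-Petersen assumes M/N = R/C, so N = M·C / R.
N = (748 × 673) / 187 = 503404 / 187 = 2692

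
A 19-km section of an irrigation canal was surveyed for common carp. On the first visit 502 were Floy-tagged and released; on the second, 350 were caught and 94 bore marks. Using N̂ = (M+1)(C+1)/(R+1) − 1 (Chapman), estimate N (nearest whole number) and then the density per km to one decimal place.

density ≈ 97.7 common carp per km

N̂ = 503·351/95 − 1 = 176553/95 − 1 ≈ 1857.45 → 1857
Density = N̂ / area = 1857 / 19 ≈ 97.74 → 97.7 per km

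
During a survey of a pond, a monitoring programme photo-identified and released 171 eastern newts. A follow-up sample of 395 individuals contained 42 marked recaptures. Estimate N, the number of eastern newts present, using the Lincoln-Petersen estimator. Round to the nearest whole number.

N = (171 × 395) / 42 = 67545 / 42 ≈ 1608.2 → 1608

N ≈ 1608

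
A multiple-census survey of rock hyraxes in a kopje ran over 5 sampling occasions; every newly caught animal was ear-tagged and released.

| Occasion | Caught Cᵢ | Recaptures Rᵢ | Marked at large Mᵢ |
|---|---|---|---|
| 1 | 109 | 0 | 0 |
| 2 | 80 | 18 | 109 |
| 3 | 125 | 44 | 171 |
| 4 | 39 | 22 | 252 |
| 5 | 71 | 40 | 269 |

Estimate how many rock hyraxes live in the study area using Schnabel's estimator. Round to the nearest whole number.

Σ MᵢCᵢ = 0·109 + 109·80 + 171·125 + 252·39 + 269·71 = 0 + 8720 + 21375 + 9828 + 19099 = 59022
Σ Rᵢ = 0 + 18 + 44 + 22 + 40 = 124
N̂ = 59022 / 124 ≈ 476.0 → 476

N ≈ 476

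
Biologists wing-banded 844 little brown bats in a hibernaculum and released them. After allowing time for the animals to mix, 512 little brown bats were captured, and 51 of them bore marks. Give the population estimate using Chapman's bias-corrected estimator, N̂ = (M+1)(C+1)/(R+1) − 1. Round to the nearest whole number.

N ≈ 8335

N̂ = (844+1)(512+1)/(51+1) − 1 = 845·513/52 − 1
= 433485/52 − 1 ≈ 8336.2 − 1 ≈ 8335.2 → 8335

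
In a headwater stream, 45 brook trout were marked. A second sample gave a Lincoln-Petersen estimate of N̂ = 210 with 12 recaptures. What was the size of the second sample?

C = 56

From N = M·C/R: C = N·R / M = 210·12 / 45 = 2520 / 45 = 56.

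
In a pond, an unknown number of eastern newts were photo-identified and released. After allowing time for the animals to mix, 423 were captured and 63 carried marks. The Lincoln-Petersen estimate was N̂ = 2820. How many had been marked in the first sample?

M = 420

From N = M·C/R: M = N·R / C = 2820·63 / 423 = 177660 / 423 = 420.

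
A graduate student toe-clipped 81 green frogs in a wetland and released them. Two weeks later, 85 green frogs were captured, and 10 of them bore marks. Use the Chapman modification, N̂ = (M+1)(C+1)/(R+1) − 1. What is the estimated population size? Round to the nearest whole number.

N ≈ 640

N̂ = (81+1)(85+1)/(10+1) − 1 = 82·86/11 − 1
= 7052/11 − 1 ≈ 641.1 − 1 ≈ 640.1 → 640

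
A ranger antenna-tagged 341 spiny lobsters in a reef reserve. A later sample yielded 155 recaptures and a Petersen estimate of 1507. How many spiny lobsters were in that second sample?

C = 685

From N = M·C/R: C = N·R / M = 1507·155 / 341 = 233585 / 341 = 685.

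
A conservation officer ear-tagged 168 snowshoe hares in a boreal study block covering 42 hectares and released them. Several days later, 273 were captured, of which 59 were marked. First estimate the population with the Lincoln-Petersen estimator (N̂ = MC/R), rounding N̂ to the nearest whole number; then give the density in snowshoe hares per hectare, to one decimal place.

N̂ = 168·273/59 = 45864/59 ≈ 777.4 → 777
Density = N̂ / area = 777 / 42 ≈ 18.50 → 18.5 per hectare

density ≈ 18.5 snowshoe hares per hectare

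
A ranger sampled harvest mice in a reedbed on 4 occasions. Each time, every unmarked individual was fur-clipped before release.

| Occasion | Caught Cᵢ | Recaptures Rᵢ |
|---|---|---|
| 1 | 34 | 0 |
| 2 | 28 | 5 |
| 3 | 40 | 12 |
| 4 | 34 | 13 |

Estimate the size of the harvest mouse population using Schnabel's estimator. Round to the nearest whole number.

Marked at large before each occasion: Mᵢ = Σⱼ<ᵢ (Cⱼ − Rⱼ) → M1=0, M2=34, M3=57, M4=85
Σ MᵢCᵢ = 0·34 + 34·28 + 57·40 + 85·34 = 0 + 952 + 2280 + 2890 = 6122
Σ Rᵢ = 0 + 5 + 12 + 13 = 30
N̂ = 6122 / 30 ≈ 204.1 → 204

N ≈ 204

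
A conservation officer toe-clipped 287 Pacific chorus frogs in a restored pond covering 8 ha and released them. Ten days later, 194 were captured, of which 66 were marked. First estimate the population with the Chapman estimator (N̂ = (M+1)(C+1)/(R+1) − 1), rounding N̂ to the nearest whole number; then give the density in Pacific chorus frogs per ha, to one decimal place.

N̂ = 288·195/67 − 1 = 56160/67 − 1 ≈ 837.2 → 837
Density = N̂ / area = 837 / 8 ≈ 104.62 → 104.6 per ha

density ≈ 104.6 Pacific chorus frogs per ha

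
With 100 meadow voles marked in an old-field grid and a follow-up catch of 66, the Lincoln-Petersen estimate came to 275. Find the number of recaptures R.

R = 24

From N = M·C/R: R = M·C / N = 100·66 / 275 = 6600 / 275 = 24.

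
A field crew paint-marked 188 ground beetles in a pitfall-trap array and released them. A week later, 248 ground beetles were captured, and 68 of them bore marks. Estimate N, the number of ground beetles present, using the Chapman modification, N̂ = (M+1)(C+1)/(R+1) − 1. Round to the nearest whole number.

N ≈ 681

N̂ = (188+1)(248+1)/(68+1) − 1 = 189·249/69 − 1
= 47061/69 − 1 ≈ 682.0 − 1 ≈ 681.0 → 681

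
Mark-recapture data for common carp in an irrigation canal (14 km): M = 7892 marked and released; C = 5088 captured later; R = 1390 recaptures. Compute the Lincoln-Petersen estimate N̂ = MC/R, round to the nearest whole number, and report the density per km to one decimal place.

N̂ = 7892·5088/1390 = 40154496/1390 ≈ 28888.1 → 28888
Density = N̂ / area = 28888 / 14 ≈ 2063.43 → 2063.4 per km

density ≈ 2063.4 common carp per km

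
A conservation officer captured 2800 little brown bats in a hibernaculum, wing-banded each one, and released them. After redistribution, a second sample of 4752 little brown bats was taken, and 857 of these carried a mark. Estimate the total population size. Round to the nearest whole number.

N ≈ 15,526

N = (2800 × 4752) / 857 = 13305600 / 857 ≈ 15525.8 → 15526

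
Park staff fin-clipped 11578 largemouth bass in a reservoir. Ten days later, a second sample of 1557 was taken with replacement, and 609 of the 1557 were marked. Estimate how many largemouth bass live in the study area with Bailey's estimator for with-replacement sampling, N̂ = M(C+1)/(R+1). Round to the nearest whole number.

N̂ = 11578·(1557+1)/(609+1) = 11578·1558/610 = 18038524/610 ≈ 29571.4 → 29571

N ≈ 29,571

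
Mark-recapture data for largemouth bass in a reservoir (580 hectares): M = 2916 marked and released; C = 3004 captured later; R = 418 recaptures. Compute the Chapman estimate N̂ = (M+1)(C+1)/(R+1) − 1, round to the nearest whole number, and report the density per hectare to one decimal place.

density ≈ 36.1 largemouth bass per hectare

N̂ = 2917·3005/419 − 1 = 8765585/419 − 1 ≈ 20919.3 → 20919
Density = N̂ / area = 20919 / 580 ≈ 36.07 → 36.1 per hectare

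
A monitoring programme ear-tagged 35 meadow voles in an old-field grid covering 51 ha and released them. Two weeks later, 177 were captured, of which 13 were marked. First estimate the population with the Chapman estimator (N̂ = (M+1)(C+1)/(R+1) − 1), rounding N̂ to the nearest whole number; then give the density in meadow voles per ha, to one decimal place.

density ≈ 9.0 meadow voles per ha

N̂ = 36·178/14 − 1 = 6408/14 − 1 ≈ 456.7 → 457
Density = N̂ / area = 457 / 51 ≈ 8.96 → 9.0 per ha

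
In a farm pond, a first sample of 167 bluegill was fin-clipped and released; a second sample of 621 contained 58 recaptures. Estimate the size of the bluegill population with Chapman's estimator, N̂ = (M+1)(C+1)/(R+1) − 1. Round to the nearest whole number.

N ≈ 1770

N̂ = (167+1)(621+1)/(58+1) − 1 = 168·622/59 − 1
= 104496/59 − 1 ≈ 1771.1 − 1 ≈ 1770.1 → 1770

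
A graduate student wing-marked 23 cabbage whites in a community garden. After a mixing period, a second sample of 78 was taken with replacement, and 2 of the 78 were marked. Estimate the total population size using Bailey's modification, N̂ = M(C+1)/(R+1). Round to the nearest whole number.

N̂ = 23·(78+1)/(2+1) = 23·79/3 = 1817/3 ≈ 605.7 → 606

N ≈ 606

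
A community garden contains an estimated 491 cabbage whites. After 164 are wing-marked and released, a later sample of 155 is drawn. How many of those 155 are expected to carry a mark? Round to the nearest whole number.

The marked fraction of the population is 164/491, so in a sample of 155 expect C·(M/N) marked.
E[R] = 164 × 155 / 491 = 25420 / 491 ≈ 51.8 → 52

expected recaptures ≈ 52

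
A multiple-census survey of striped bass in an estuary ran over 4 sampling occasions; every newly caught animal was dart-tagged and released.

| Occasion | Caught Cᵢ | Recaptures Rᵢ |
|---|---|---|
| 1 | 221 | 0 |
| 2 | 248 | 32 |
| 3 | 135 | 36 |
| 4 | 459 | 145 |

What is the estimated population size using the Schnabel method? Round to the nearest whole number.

Marked at large before each occasion: Mᵢ = Σⱼ<ᵢ (Cⱼ − Rⱼ) → M1=0, M2=221, M3=437, M4=536
Σ MᵢCᵢ = 0·221 + 221·248 + 437·135 + 536·459 = 0 + 54808 + 58995 + 246024 = 359827
Σ Rᵢ = 0 + 32 + 36 + 145 = 213
N̂ = 359827 / 213 ≈ 1689.3 → 1689

N ≈ 1689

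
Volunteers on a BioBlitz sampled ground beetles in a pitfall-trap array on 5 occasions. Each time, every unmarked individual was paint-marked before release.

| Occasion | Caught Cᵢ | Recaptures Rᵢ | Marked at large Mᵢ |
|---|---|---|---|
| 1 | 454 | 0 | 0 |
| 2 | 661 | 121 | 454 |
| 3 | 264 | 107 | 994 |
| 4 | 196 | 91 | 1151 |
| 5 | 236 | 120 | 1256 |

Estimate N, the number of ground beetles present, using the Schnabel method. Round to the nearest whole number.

N ≈ 2470

Σ MᵢCᵢ = 0·454 + 454·661 + 994·264 + 1151·196 + 1256·236 = 0 + 300094 + 262416 + 225596 + 296416 = 1084522
Σ Rᵢ = 0 + 121 + 107 + 91 + 120 = 439
N̂ = 1084522 / 439 ≈ 2470.4 → 2470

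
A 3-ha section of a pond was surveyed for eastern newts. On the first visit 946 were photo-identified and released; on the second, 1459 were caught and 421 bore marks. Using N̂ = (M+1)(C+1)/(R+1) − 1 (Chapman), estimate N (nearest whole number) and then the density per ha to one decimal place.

density ≈ 1091.7 eastern newts per ha

N̂ = 947·1460/422 − 1 = 1382620/422 − 1 ≈ 3275.4 → 3275
Density = N̂ / area = 3275 / 3 ≈ 1091.67 → 1091.7 per ha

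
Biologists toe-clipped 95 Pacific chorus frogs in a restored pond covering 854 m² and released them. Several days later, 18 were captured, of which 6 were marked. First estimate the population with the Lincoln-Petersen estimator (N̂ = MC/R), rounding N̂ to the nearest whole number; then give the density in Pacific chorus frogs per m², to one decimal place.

N̂ = 95·18/6 = 1710/6 = 285
Density = N̂ / area = 285 / 854 ≈ 0.33 → 0.3 per m²

density ≈ 0.3 Pacific chorus frogs per m²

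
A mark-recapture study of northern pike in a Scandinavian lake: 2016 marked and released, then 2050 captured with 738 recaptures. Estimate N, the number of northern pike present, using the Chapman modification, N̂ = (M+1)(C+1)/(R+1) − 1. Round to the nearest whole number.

N ≈ 5597

N̂ = (2016+1)(2050+1)/(738+1) − 1 = 2017·2051/739 − 1
= 4136867/739 − 1 ≈ 5597.9 − 1 ≈ 5596.9 → 5597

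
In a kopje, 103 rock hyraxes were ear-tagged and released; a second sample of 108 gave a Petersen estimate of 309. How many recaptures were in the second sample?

From N = M·C/R: R = M·C / N = 103·108 / 309 = 11124 / 309 = 36.

R = 36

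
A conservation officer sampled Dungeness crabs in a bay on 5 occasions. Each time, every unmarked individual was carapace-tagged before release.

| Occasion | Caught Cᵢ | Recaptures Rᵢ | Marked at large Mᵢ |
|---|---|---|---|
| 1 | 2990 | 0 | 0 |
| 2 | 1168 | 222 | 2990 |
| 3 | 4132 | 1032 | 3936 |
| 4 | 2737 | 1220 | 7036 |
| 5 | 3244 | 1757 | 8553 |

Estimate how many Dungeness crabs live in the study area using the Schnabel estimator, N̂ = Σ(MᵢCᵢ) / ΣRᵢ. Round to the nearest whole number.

N ≈ 15,779

Σ MᵢCᵢ = 0·2990 + 2990·1168 + 3936·4132 + 7036·2737 + 8553·3244 = 0 + 3492320 + 16263552 + 19257532 + 27745932 = 66759336
Σ Rᵢ = 0 + 222 + 1032 + 1220 + 1757 = 4231
N̂ = 66759336 / 4231 ≈ 15778.6 → 15779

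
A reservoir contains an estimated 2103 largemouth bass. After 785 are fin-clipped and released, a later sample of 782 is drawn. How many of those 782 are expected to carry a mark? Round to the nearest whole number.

Expected recaptures E[R] = M·C / N.
E[R] = 785 × 782 / 2103 = 613870 / 2103 ≈ 291.9 → 292

expected recaptures ≈ 292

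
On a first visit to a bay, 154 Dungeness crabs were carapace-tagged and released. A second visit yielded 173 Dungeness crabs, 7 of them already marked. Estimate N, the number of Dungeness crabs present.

N = 3806

N = (154 × 173) / 7 = 26642 / 7 = 3806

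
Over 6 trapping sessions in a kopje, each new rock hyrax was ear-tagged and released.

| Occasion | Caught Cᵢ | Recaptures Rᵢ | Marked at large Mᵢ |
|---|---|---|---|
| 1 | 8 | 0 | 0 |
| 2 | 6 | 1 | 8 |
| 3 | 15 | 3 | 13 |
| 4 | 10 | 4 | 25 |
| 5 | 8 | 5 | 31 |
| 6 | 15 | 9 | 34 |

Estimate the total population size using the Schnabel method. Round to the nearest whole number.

N ≈ 57

Σ MᵢCᵢ = 0·8 + 8·6 + 13·15 + 25·10 + 31·8 + 34·15 = 0 + 48 + 195 + 250 + 248 + 510 = 1251
Σ Rᵢ = 0 + 1 + 3 + 4 + 5 + 9 = 22
N̂ = 1251 / 22 ≈ 56.9 → 57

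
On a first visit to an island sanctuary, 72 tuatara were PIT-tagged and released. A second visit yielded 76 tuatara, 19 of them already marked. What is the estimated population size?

If marked individuals mix randomly, R/C ≈ M/N, giving N ≈ M·C/R.
N = (72 × 76) / 19 = 5472 / 19 = 288

N = 288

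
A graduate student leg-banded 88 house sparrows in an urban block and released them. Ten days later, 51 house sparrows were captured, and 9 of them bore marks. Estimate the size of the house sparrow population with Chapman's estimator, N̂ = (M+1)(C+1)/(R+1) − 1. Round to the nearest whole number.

N̂ = (88+1)(51+1)/(9+1) − 1 = 89·52/10 − 1
= 4628/10 − 1 ≈ 462.8 − 1 ≈ 461.8 → 462

N ≈ 462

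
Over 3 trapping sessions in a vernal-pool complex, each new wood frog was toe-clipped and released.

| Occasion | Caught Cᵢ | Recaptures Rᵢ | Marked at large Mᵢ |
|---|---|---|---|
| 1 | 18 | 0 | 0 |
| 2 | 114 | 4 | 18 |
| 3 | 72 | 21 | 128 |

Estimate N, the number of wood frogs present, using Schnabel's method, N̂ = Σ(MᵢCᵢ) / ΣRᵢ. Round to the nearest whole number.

N ≈ 451

Σ MᵢCᵢ = 0·18 + 18·114 + 128·72 = 0 + 2052 + 9216 = 11268
Σ Rᵢ = 0 + 4 + 21 = 25
N̂ = 11268 / 25 ≈ 450.7 → 451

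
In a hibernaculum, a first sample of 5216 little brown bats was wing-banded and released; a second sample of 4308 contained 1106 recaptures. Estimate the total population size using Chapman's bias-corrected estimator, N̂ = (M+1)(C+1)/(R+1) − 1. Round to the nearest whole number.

N̂ = (5216+1)(4308+1)/(1106+1) − 1 = 5217·4309/1107 − 1
= 22480053/1107 − 1 ≈ 20307.2 − 1 ≈ 20306.2 → 20306

N ≈ 20,306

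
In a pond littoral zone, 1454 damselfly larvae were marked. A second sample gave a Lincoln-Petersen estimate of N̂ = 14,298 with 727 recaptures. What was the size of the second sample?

From N = M·C/R: C = N·R / M = 14298·727 / 1454 = 10394646 / 1454 = 7149.

C = 7149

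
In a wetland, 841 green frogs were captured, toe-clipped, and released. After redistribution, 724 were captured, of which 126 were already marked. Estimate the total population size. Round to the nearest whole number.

N ≈ 4832

If marked individuals mix randomly, R/C ≈ M/N, giving N ≈ M·C/R.
N = (841 × 724) / 126 = 608884 / 126 ≈ 4832.4 → 4832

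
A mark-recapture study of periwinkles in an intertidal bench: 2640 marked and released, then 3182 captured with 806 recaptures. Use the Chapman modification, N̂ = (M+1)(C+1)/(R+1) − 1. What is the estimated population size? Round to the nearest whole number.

N̂ = (2640+1)(3182+1)/(806+1) − 1 = 2641·3183/807 − 1
= 8406303/807 − 1 ≈ 10416.7 − 1 ≈ 10415.7 → 10416

N ≈ 10,416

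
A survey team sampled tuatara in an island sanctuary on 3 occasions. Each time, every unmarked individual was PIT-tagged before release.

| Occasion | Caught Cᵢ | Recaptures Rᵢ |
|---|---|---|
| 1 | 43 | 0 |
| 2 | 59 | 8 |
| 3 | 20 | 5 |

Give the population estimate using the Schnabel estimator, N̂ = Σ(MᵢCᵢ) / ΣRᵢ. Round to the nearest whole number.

Marked at large before each occasion: Mᵢ = Σⱼ<ᵢ (Cⱼ − Rⱼ) → M1=0, M2=43, M3=94
Σ MᵢCᵢ = 0·43 + 43·59 + 94·20 = 0 + 2537 + 1880 = 4417
Σ Rᵢ = 0 + 8 + 5 = 13
N̂ = 4417 / 13 ≈ 339.8 → 340

N ≈ 340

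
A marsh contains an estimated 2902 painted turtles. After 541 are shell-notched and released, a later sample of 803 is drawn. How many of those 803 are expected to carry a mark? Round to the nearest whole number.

Expected recaptures E[R] = M·C / N.
E[R] = 541 × 803 / 2902 = 434423 / 2902 ≈ 149.7 → 150

expected recaptures ≈ 150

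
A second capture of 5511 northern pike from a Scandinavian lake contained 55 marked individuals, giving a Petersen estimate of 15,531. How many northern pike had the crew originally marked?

From N = M·C/R: M = N·R / C = 15531·55 / 5511 = 854205 / 5511 = 155.

M = 155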